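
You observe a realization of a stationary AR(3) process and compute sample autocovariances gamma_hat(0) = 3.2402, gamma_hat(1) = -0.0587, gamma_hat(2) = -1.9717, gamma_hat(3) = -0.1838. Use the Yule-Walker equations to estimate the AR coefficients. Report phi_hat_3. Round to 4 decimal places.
\hat\phi_{3} = -0.1360

The Yule-Walker equations for an AR(p) process read, in matrix form,
  Gamma_p phi = r_p,   with   (Gamma_p)_{ij} = gamma(|i - j|),
                       (r_p)_i = gamma(i),   i,j = 1..p.
Substitute the sample gammas (Toeplitz matrix and right-hand side of size 3):
  Gamma_p = [[3.2402, -0.0587, -1.9717], [-0.0587, 3.2402, -0.0587], [-1.9717, -0.0587, 3.2402]]
  r_p     = [-0.0587, -1.9717, -0.1838]
Written out (R1..R3):
  (R1) 3.2402 phi_1 - 0.0587 phi_2 - 1.9717 phi_3 = -0.0587
  (R2) -0.0587 phi_1 + 3.2402 phi_2 - 0.0587 phi_3 = -1.9717
  (R3) -1.9717 phi_1 - 0.0587 phi_2 + 3.2402 phi_3 = -0.1838
Gaussian elimination:
  R2 <- R2 - (-0.0587/3.2402) R1 = R2 - (-0.018116) R1:  3.239137 phi_2 - 0.09442 phi_3 = -1.972763
  R3 <- R3 - (-1.9717/3.2402) R1 = R3 - (-0.608512) R1:  -0.09442 phi_2 + 2.040397 phi_3 = -0.21952
  R3 <- R3 - (-0.09442/3.239137) R2 = R3 - (-0.02915) R2:  2.037645 phi_3 = -0.277025
Back-substitution:
  phi_hat_3 = -0.277025 / 2.037645 = -0.135954
  phi_hat_2 = (-1.972763 - (-0.09442)(-0.135954)) / 3.239137 = -0.613003
  phi_hat_1 = (-0.0587 - (-0.0587)(-0.613003) - (-1.9717)(-0.135954)) / 3.2402 = -0.111951
So phi_hat = [-0.1120, -0.6130, -0.1360].
Therefore phi_hat_3 = -0.1360.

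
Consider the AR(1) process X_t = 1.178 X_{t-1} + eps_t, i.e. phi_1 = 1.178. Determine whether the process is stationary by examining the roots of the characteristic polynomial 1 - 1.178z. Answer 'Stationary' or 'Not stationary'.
\text{Not stationary}

The AR(p) characteristic polynomial is P(z) = 1 - 1.178z.
Stationarity requires all roots to lie outside the unit circle, i.e. |z| > 1 for every root.
This is linear in z: 1 + (-1.178) z = 0  =>  z = -1/(-1.178) = 0.848896,  |z| = 0.848896.
Moduli of all roots: 0.8489.
All moduli strictly greater than 1? No.
Verdict: Not stationary.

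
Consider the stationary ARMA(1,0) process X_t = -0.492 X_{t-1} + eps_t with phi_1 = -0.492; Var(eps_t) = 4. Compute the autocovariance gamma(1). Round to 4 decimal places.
\gamma(1) = -2.5965

Multiply the model equation by X_{t-k} and take expectations. With theta_0 = psi_0 = 1 and psi_j the MA(infinity) weights, this gives
  gamma(k) - sum_i phi_i gamma(k-i) = c_k,
  c_k = sigma^2 * sum_{j=k..q} theta_j psi_{j-k}   (c_k = 0 for k > q),
using gamma(-m) = gamma(m).
Pure AR (q = 0): c_0 = sigma^2 = 4, c_k = 0 for k >= 1.
Equations for k = 0 and k = 1 (AR order 1):
  gamma(0) = phi_1 gamma(1) + c_0
  gamma(1) = phi_1 gamma(0) + c_1
Substituting the second into the first: gamma(0) (1 - phi_1^2) = c_0 + phi_1 c_1, so
  gamma(0) = c_0 / (1 - phi_1^2) = 4 / (1 - (-0.492)^2) = 4 / 0.757936 = 5.27749.
  gamma(1) = phi_1 gamma(0) = (-0.492)(5.27749) = -2.596525.
Therefore gamma(1) = -2.5965 (to 4 decimal places).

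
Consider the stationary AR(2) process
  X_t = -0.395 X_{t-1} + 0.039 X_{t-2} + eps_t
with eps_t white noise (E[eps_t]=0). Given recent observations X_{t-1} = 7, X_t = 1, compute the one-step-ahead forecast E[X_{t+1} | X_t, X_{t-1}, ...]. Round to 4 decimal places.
E[X_{t+1} \mid \mathcal F_t] = -0.1220

For an AR(p) model X_t = c + sum_i phi_i X_{t-i} + eps_t, the
one-step-ahead conditional mean is
  E[X_{t+1} | X_t, ...] = c + sum_i phi_i X_{t+1-i}.
Substitute known values:
  E[X_{t+1} | ...] = (-0.395) * (1) + (0.039) * (7)
                   = -0.1220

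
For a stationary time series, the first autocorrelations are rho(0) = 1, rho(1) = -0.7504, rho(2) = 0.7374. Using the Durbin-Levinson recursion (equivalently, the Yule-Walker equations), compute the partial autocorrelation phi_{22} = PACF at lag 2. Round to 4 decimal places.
\phi_{22} = 0.3989

The PACF at lag k is phi_{kk}, the last component of the solution
to the Yule-Walker system G_k phi = r_k where
  (G_k)_{ij} = rho(|i - j|), (r_k)_i = rho(i), i,j = 1..k.
Equivalently, Durbin-Levinson gives phi_{kk} iteratively:
  phi_{11} = rho(1)
  phi_{kk} = [rho(k) - sum_{j=1..k-1} phi_{k-1,j} rho(k-j)]
            / [1 - sum_{j=1..k-1} phi_{k-1,j} rho(j)],
  phi_{k,j} = phi_{k-1,j} - phi_{kk} phi_{k-1,k-j},  j = 1..k-1.
Step k = 1:
  phi_11 = rho(1) = -0.7504.
Step k = 2:
  phi_22 = [rho(2) - phi_11 rho(1)] / [1 - phi_11 rho(1)] = [0.7374 - (-0.7504)(-0.7504)] / [1 - (-0.7504)(-0.7504)]
         = 0.17429984 / 0.43689984 = 0.3989.
Therefore phi_{22} = 0.3989.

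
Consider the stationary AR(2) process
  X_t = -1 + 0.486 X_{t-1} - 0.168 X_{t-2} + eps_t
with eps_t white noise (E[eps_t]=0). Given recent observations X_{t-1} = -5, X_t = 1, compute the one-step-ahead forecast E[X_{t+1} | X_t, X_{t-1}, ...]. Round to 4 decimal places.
E[X_{t+1} \mid \mathcal F_t] = 0.3260

For an AR(p) model X_t = c + sum_i phi_i X_{t-i} + eps_t, the
one-step-ahead conditional mean is
  E[X_{t+1} | X_t, ...] = c + sum_i phi_i X_{t+1-i}.
Substitute known values:
  E[X_{t+1} | ...] = -1 + (0.486) * (1) + (-0.168) * (-5)
                   = 0.3260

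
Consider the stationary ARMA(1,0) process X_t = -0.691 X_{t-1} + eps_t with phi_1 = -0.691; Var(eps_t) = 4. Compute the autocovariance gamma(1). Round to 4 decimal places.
\gamma(1) = -5.2898

Multiply the model equation by X_{t-k} and take expectations. With theta_0 = psi_0 = 1 and psi_j the MA(infinity) weights, this gives
  gamma(k) - sum_i phi_i gamma(k-i) = c_k,
  c_k = sigma^2 * sum_{j=k..q} theta_j psi_{j-k}   (c_k = 0 for k > q),
using gamma(-m) = gamma(m).
Pure AR (q = 0): c_0 = sigma^2 = 4, c_k = 0 for k >= 1.
Equations for k = 0 and k = 1 (AR order 1):
  gamma(0) = phi_1 gamma(1) + c_0
  gamma(1) = phi_1 gamma(0) + c_1
Substituting the second into the first: gamma(0) (1 - phi_1^2) = c_0 + phi_1 c_1, so
  gamma(0) = c_0 / (1 - phi_1^2) = 4 / (1 - (-0.691)^2) = 4 / 0.522519 = 7.655224.
  gamma(1) = phi_1 gamma(0) = (-0.691)(7.655224) = -5.28976.
Therefore gamma(1) = -5.2898 (to 4 decimal places).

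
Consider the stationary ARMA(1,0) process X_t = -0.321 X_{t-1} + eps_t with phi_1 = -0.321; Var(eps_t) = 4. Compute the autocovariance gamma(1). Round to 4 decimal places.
\gamma(1) = -1.4315

Multiply the model equation by X_{t-k} and take expectations. With theta_0 = psi_0 = 1 and psi_j the MA(infinity) weights, this gives
  gamma(k) - sum_i phi_i gamma(k-i) = c_k,
  c_k = sigma^2 * sum_{j=k..q} theta_j psi_{j-k}   (c_k = 0 for k > q),
using gamma(-m) = gamma(m).
Pure AR (q = 0): c_0 = sigma^2 = 4, c_k = 0 for k >= 1.
Equations for k = 0 and k = 1 (AR order 1):
  gamma(0) = phi_1 gamma(1) + c_0
  gamma(1) = phi_1 gamma(0) + c_1
Substituting the second into the first: gamma(0) (1 - phi_1^2) = c_0 + phi_1 c_1, so
  gamma(0) = c_0 / (1 - phi_1^2) = 4 / (1 - (-0.321)^2) = 4 / 0.896959 = 4.459513.
  gamma(1) = phi_1 gamma(0) = (-0.321)(4.459513) = -1.431504.
Therefore gamma(1) = -1.4315 (to 4 decimal places).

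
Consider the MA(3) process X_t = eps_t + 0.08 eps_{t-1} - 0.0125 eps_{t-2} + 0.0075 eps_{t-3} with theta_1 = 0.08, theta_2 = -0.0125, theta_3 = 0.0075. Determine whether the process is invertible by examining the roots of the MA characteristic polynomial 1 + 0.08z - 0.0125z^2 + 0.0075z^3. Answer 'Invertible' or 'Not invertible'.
\text{Invertible}

The MA(q) characteristic polynomial is P(z) = 1 + 0.08z - 0.0125z^2 + 0.0075z^3.
Invertibility requires all roots to lie outside the unit circle, i.e. |z| > 1 for every root.
Degree 3: look for a simple real root z0 first, then factor out (1 - z/z0) and solve the remaining quadratic.
Testing z0 = -4: P(-4) = 1 + (0.08)(-4) + (-0.0125)(-4)^2 + (0.0075)(-4)^3
  = 1 + (-0.32) + (-0.2) + (-0.48) = 0.  So z_0 = -4 is a root, |z_0| = 4.
Divide out the factor (1 + 0.25 z) = (1 - z/z0) (since 1/z0 = -0.25):
  P(z) = (1 + 0.25 z)(1 + (-0.17) z + (0.03) z^2)
  [check: z-coef -0.17 - (-0.25) = 0.08; z^2-coef 0.03 - (-0.25)(-0.17) = -0.0125; z^3-coef -(-0.25)(0.03) = 0.0075.]
Remaining roots from the quadratic factor 1 + (-0.17) z + (0.03) z^2:
  Set 1 + (-0.17) z + (0.03) z^2 = 0, i.e. a z^2 + b z + c = 0 with a = 0.03, b = -0.17, c = 1.
  Discriminant D = b^2 - 4ac = (-0.17)^2 - 4*(0.03)*1 = 0.0289 - (0.12) = -0.0911.
  D < 0, so the roots are the complex-conjugate pair z = (-b +/- i sqrt(-D)) / (2a) = 2.8333 +/- 5.0305i.
  For a conjugate pair |z|^2 = z * conj(z) = (product of roots) = c/a = 1/(0.03) = 33.333333, so |z| = sqrt(33.333333) = 5.7735 for both roots.
Moduli of all roots: 4.0000, 5.7735, 5.7735.
All moduli strictly greater than 1? Yes.
Verdict: Invertible.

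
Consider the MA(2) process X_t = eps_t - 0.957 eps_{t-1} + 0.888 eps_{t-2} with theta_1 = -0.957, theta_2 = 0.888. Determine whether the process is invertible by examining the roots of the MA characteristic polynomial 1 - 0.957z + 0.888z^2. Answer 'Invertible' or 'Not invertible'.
\text{Invertible}

The MA(q) characteristic polynomial is P(z) = 1 - 0.957z + 0.888z^2.
Invertibility requires all roots to lie outside the unit circle, i.e. |z| > 1 for every root.
Set 1 + (-0.957) z + (0.888) z^2 = 0, i.e. a z^2 + b z + c = 0 with a = 0.888, b = -0.957, c = 1.
Discriminant D = b^2 - 4ac = (-0.957)^2 - 4*(0.888)*1 = 0.915849 - (3.552) = -2.636151.
D < 0, so the roots are the complex-conjugate pair z = (-b +/- i sqrt(-D)) / (2a) = 0.5389 +/- 0.9142i.
For a conjugate pair |z|^2 = z * conj(z) = (product of roots) = c/a = 1/(0.888) = 1.126126, so |z| = sqrt(1.126126) = 1.0612 for both roots.
Moduli of all roots: 1.0612, 1.0612.
All moduli strictly greater than 1? Yes.
Verdict: Invertible.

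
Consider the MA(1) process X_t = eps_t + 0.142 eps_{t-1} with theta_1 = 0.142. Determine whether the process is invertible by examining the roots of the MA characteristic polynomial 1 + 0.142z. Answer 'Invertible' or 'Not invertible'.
\text{Invertible}

The MA(q) characteristic polynomial is P(z) = 1 + 0.142z.
Invertibility requires all roots to lie outside the unit circle, i.e. |z| > 1 for every root.
This is linear in z: 1 + (0.142) z = 0  =>  z = -1/(0.142) = -7.042254,  |z| = 7.042254.
Moduli of all roots: 7.0423.
All moduli strictly greater than 1? Yes.
Verdict: Invertible.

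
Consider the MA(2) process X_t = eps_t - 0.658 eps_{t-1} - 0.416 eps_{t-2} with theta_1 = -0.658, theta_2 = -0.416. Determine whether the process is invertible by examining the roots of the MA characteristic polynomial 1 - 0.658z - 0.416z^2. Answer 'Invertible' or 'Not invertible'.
\text{Not invertible}

The MA(q) characteristic polynomial is P(z) = 1 - 0.658z - 0.416z^2.
Invertibility requires all roots to lie outside the unit circle, i.e. |z| > 1 for every root.
Set 1 + (-0.658) z + (-0.416) z^2 = 0, i.e. a z^2 + b z + c = 0 with a = -0.416, b = -0.658, c = 1.
Discriminant D = b^2 - 4ac = (-0.658)^2 - 4*(-0.416)*1 = 0.432964 - (-1.664) = 2.096964.
D >= 0, so the roots are real: z = (-b +/- sqrt(D)) / (2a) = (0.658 +/- 1.44809) / (-0.832).
  z_1 = (0.658 + 1.44809) / (-0.832) = -2.5314,   |z_1| = 2.5314.
  z_2 = (0.658 - 1.44809) / (-0.832) = 0.9496,   |z_2| = 0.9496.
Moduli of all roots: 2.5314, 0.9496.
All moduli strictly greater than 1? No.
Verdict: Not invertible.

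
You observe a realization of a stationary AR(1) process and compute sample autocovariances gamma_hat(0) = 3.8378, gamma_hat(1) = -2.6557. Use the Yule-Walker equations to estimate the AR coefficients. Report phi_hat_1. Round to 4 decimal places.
\hat\phi_{1} = -0.6920

The Yule-Walker equations for an AR(p) process read, in matrix form,
  Gamma_p phi = r_p,   with   (Gamma_p)_{ij} = gamma(|i - j|),
                       (r_p)_i = gamma(i),   i,j = 1..p.
Substitute the sample gammas (Toeplitz matrix and right-hand side of size 1):
  Gamma_p = [[3.8378]]
  r_p     = [-2.6557]
With p = 1 this is the single equation gamma(0) phi_1 = gamma(1):
  phi_hat_1 = gamma(1) / gamma(0) = -2.6557 / 3.8378 = -0.6920.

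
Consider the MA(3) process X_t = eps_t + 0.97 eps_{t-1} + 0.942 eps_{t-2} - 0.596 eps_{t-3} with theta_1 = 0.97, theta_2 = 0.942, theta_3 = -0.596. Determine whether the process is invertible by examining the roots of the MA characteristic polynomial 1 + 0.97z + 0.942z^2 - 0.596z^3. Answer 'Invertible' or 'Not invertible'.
\text{Not invertible}

The MA(q) characteristic polynomial is P(z) = 1 + 0.97z + 0.942z^2 - 0.596z^3.
Invertibility requires all roots to lie outside the unit circle, i.e. |z| > 1 for every root.
Degree 3: look for a simple real root z0 first, then factor out (1 - z/z0) and solve the remaining quadratic.
Testing z0 = 2.5: P(2.5) = 1 + (0.97)(2.5) + (0.942)(2.5)^2 + (-0.596)(2.5)^3
  = 1 + (2.425) + (5.8875) + (-9.3125) = 0.  So z_0 = 2.5 is a root, |z_0| = 2.5.
Divide out the factor (1 - 0.4 z) = (1 - z/z0) (since 1/z0 = 0.4):
  P(z) = (1 - 0.4 z)(1 + (1.37) z + (1.49) z^2)
  [check: z-coef 1.37 - (0.4) = 0.97; z^2-coef 1.49 - (0.4)(1.37) = 0.942; z^3-coef -(0.4)(1.49) = -0.596.]
Remaining roots from the quadratic factor 1 + (1.37) z + (1.49) z^2:
  Set 1 + (1.37) z + (1.49) z^2 = 0, i.e. a z^2 + b z + c = 0 with a = 1.49, b = 1.37, c = 1.
  Discriminant D = b^2 - 4ac = (1.37)^2 - 4*(1.49)*1 = 1.8769 - (5.96) = -4.0831.
  D < 0, so the roots are the complex-conjugate pair z = (-b +/- i sqrt(-D)) / (2a) = -0.4597 +/- 0.6781i.
  For a conjugate pair |z|^2 = z * conj(z) = (product of roots) = c/a = 1/(1.49) = 0.671141, so |z| = sqrt(0.671141) = 0.8192 for both roots.
Moduli of all roots: 2.5000, 0.8192, 0.8192.
All moduli strictly greater than 1? No.
Verdict: Not invertible.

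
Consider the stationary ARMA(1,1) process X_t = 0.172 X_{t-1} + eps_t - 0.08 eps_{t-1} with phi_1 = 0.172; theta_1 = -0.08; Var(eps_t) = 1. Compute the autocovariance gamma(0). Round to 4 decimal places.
\gamma(0) = 1.0087

Multiply the model equation by X_{t-k} and take expectations. With theta_0 = psi_0 = 1 and psi_j the MA(infinity) weights, this gives
  gamma(k) - sum_i phi_i gamma(k-i) = c_k,
  c_k = sigma^2 * sum_{j=k..q} theta_j psi_{j-k}   (c_k = 0 for k > q),
using gamma(-m) = gamma(m).
psi-weights needed (psi_j = theta_j + sum_i phi_i psi_{j-i}):
  psi_1 = theta_1 + phi_1 = -0.08 + (0.172) = 0.092
Right-hand sides:
  c_0 = sigma^2 (1 + theta_1 psi_1) = 1 * (1 + (-0.08)(0.092)) = 1 * 0.99264 = 0.99264
  c_1 = sigma^2 theta_1 = 1 * (-0.08) = -0.08
  c_2 = 0
Equations for k = 0 and k = 1 (AR order 1):
  gamma(0) = phi_1 gamma(1) + c_0
  gamma(1) = phi_1 gamma(0) + c_1
Substituting the second into the first: gamma(0) (1 - phi_1^2) = c_0 + phi_1 c_1, so
  gamma(0) = (c_0 + phi_1 c_1) / (1 - phi_1^2) = (0.99264 + (0.172)(-0.08)) / (1 - (0.172)^2) = 0.97888 / 0.970416 = 1.008722.
Therefore gamma(0) = 1.0087 (to 4 decimal places).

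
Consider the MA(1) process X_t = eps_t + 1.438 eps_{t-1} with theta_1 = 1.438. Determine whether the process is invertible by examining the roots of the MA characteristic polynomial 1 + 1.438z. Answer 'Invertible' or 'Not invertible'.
\text{Not invertible}

The MA(q) characteristic polynomial is P(z) = 1 + 1.438z.
Invertibility requires all roots to lie outside the unit circle, i.e. |z| > 1 for every root.
This is linear in z: 1 + (1.438) z = 0  =>  z = -1/(1.438) = -0.69541,  |z| = 0.69541.
Moduli of all roots: 0.6954.
All moduli strictly greater than 1? No.
Verdict: Not invertible.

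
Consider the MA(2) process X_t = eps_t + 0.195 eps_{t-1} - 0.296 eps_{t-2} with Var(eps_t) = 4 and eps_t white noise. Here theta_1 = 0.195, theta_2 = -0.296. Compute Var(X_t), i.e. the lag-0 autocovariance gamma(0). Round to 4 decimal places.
\gamma(0) = 4.5026

For an MA(q) process X_t = eps_t + sum_i theta_i eps_{t-i} with
Var(eps_t) = sigma^2, the variance is
  gamma(0) = sigma^2 * (1 + sum_i theta_i^2).
  sum_i theta_i^2 = (0.195)^2 + (-0.296)^2 = 0.038025 + 0.087616 = 0.125641.
  gamma(0) = 4 * (1 + 0.125641) = 4 * 1.125641 = 4.502564, which rounds to 4.5026.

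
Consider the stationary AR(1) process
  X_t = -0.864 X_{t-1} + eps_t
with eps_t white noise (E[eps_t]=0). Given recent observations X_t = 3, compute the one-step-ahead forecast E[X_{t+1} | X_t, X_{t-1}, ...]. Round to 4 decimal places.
E[X_{t+1} \mid \mathcal F_t] = -2.5920

For an AR(p) model X_t = c + sum_i phi_i X_{t-i} + eps_t, the
one-step-ahead conditional mean is
  E[X_{t+1} | X_t, ...] = c + sum_i phi_i X_{t+1-i}.
Substitute known values:
  E[X_{t+1} | ...] = (-0.864) * (3)
                   = -2.5920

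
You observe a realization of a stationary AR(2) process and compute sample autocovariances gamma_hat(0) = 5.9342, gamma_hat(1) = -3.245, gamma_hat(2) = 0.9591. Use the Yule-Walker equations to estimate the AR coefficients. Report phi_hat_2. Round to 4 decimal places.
\hat\phi_{2} = -0.1960

The Yule-Walker equations for an AR(p) process read, in matrix form,
  Gamma_p phi = r_p,   with   (Gamma_p)_{ij} = gamma(|i - j|),
                       (r_p)_i = gamma(i),   i,j = 1..p.
Substitute the sample gammas (Toeplitz matrix and right-hand side of size 2):
  Gamma_p = [[5.9342, -3.245], [-3.245, 5.9342]]
  r_p     = [-3.245, 0.9591]
Written out:
  5.9342 phi_1 - 3.245 phi_2 = -3.245
  -3.245 phi_1 + 5.9342 phi_2 = 0.9591
Solve by Cramer's rule:
  det = gamma(0)^2 - gamma(1)^2 = (5.9342)^2 - (-3.245)^2 = 35.21472964 - 10.530025 = 24.68470464
  phi_hat_1 = [gamma(1) gamma(0) - gamma(1) gamma(2)] / det = [(-3.245)(5.9342) - (-3.245)(0.9591)] / 24.68470464 = -16.1441995 / 24.68470464 = -0.654
  phi_hat_2 = [gamma(0) gamma(2) - gamma(1)^2] / det = [(5.9342)(0.9591) - (-3.245)^2] / 24.68470464 = -4.83853378 / 24.68470464 = -0.196
So phi_hat = [-0.6540, -0.1960].
Therefore phi_hat_2 = -0.1960.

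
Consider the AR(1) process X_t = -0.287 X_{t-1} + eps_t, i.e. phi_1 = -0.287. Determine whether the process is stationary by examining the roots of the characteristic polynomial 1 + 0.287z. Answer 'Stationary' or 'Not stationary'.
\text{Stationary}

The AR(p) characteristic polynomial is P(z) = 1 + 0.287z.
Stationarity requires all roots to lie outside the unit circle, i.e. |z| > 1 for every root.
This is linear in z: 1 + (0.287) z = 0  =>  z = -1/(0.287) = -3.484321,  |z| = 3.484321.
Moduli of all roots: 3.4843.
All moduli strictly greater than 1? Yes.
Verdict: Stationary.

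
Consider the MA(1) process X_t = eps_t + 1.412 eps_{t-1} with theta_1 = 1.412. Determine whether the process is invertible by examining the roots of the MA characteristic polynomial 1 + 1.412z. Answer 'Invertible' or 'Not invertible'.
\text{Not invertible}

The MA(q) characteristic polynomial is P(z) = 1 + 1.412z.
Invertibility requires all roots to lie outside the unit circle, i.e. |z| > 1 for every root.
This is linear in z: 1 + (1.412) z = 0  =>  z = -1/(1.412) = -0.708215,  |z| = 0.708215.
Moduli of all roots: 0.7082.
All moduli strictly greater than 1? No.
Verdict: Not invertible.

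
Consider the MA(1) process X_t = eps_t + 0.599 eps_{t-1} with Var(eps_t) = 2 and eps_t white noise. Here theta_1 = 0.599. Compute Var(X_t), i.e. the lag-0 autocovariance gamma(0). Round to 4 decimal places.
\gamma(0) = 2.7176

For an MA(q) process X_t = eps_t + sum_i theta_i eps_{t-i} with
Var(eps_t) = sigma^2, the variance is
  gamma(0) = sigma^2 * (1 + sum_i theta_i^2).
  sum_i theta_i^2 = (0.599)^2 = 0.358801.
  gamma(0) = 2 * (1 + 0.358801) = 2 * 1.358801 = 2.717602, which rounds to 2.7176.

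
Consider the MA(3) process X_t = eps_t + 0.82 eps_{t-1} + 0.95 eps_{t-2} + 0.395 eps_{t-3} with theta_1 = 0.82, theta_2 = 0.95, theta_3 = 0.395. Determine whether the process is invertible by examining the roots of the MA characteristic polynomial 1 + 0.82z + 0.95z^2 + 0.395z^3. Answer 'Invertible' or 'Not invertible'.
\text{Invertible}

The MA(q) characteristic polynomial is P(z) = 1 + 0.82z + 0.95z^2 + 0.395z^3.
Invertibility requires all roots to lie outside the unit circle, i.e. |z| > 1 for every root.
Degree 3: look for a simple real root z0 first, then factor out (1 - z/z0) and solve the remaining quadratic.
Testing z0 = -2: P(-2) = 1 + (0.82)(-2) + (0.95)(-2)^2 + (0.395)(-2)^3
  = 1 + (-1.64) + (3.8) + (-3.16) = 0.  So z_0 = -2 is a root, |z_0| = 2.
Divide out the factor (1 + 0.5 z) = (1 - z/z0) (since 1/z0 = -0.5):
  P(z) = (1 + 0.5 z)(1 + (0.32) z + (0.79) z^2)
  [check: z-coef 0.32 - (-0.5) = 0.82; z^2-coef 0.79 - (-0.5)(0.32) = 0.95; z^3-coef -(-0.5)(0.79) = 0.395.]
Remaining roots from the quadratic factor 1 + (0.32) z + (0.79) z^2:
  Set 1 + (0.32) z + (0.79) z^2 = 0, i.e. a z^2 + b z + c = 0 with a = 0.79, b = 0.32, c = 1.
  Discriminant D = b^2 - 4ac = (0.32)^2 - 4*(0.79)*1 = 0.1024 - (3.16) = -3.0576.
  D < 0, so the roots are the complex-conjugate pair z = (-b +/- i sqrt(-D)) / (2a) = -0.2025 +/- 1.1067i.
  For a conjugate pair |z|^2 = z * conj(z) = (product of roots) = c/a = 1/(0.79) = 1.265823, so |z| = sqrt(1.265823) = 1.1251 for both roots.
Moduli of all roots: 2.0000, 1.1251, 1.1251.
All moduli strictly greater than 1? Yes.
Verdict: Invertible.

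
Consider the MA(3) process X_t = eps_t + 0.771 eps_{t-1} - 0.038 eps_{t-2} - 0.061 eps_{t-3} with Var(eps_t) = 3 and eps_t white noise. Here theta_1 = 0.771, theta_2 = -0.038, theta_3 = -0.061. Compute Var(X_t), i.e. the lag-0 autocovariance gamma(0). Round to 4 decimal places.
\gamma(0) = 4.7988

For an MA(q) process X_t = eps_t + sum_i theta_i eps_{t-i} with
Var(eps_t) = sigma^2, the variance is
  gamma(0) = sigma^2 * (1 + sum_i theta_i^2).
  sum_i theta_i^2 = (0.771)^2 + (-0.038)^2 + (-0.061)^2 = 0.594441 + 0.001444 + 0.003721 = 0.599606.
  gamma(0) = 3 * (1 + 0.599606) = 3 * 1.599606 = 4.798818, which rounds to 4.7988.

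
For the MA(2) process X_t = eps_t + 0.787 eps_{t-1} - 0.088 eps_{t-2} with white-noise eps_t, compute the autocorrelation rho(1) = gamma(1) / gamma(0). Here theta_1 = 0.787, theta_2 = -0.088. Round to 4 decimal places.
\rho(1) = 0.4411

For an MA(q) process with theta_0 = 1, the autocovariance is
  gamma(k) = sigma^2 * sum_{i=0..q-k} theta_i * theta_{i+k},
and rho(k) = gamma(k) / gamma(0). Sigma^2 cancels.
  numerator   = (1)*(0.787) + (0.787)*(-0.088) = 0.717744.
  denominator = (1)^2 + (0.787)^2 + (-0.088)^2 = 1.627113.
  rho(1) = 0.717744 / 1.627113 = 0.4411.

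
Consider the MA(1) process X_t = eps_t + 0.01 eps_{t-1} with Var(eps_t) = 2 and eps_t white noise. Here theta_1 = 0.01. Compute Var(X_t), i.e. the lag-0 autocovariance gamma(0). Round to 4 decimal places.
\gamma(0) = 2.0002

For an MA(q) process X_t = eps_t + sum_i theta_i eps_{t-i} with
Var(eps_t) = sigma^2, the variance is
  gamma(0) = sigma^2 * (1 + sum_i theta_i^2).
  sum_i theta_i^2 = (0.01)^2 = 0.0001.
  gamma(0) = 2 * (1 + 0.0001) = 2 * 1.0001 = 2.0002.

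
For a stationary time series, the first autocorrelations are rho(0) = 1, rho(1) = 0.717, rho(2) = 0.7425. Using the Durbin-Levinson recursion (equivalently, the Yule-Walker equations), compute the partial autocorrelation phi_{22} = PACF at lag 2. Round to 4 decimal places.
\phi_{22} = 0.4701

The PACF at lag k is phi_{kk}, the last component of the solution
to the Yule-Walker system G_k phi = r_k where
  (G_k)_{ij} = rho(|i - j|), (r_k)_i = rho(i), i,j = 1..k.
Equivalently, Durbin-Levinson gives phi_{kk} iteratively:
  phi_{11} = rho(1)
  phi_{kk} = [rho(k) - sum_{j=1..k-1} phi_{k-1,j} rho(k-j)]
            / [1 - sum_{j=1..k-1} phi_{k-1,j} rho(j)],
  phi_{k,j} = phi_{k-1,j} - phi_{kk} phi_{k-1,k-j},  j = 1..k-1.
Step k = 1:
  phi_11 = rho(1) = 0.717.
Step k = 2:
  phi_22 = [rho(2) - phi_11 rho(1)] / [1 - phi_11 rho(1)] = [0.7425 - (0.717)(0.717)] / [1 - (0.717)(0.717)]
         = 0.228411 / 0.485911 = 0.4701.
Therefore phi_{22} = 0.4701.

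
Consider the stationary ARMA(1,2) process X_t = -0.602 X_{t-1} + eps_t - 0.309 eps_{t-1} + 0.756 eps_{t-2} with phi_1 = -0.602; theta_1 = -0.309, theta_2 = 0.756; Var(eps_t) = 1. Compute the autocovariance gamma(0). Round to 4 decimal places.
\gamma(0) = 4.4986

Multiply the model equation by X_{t-k} and take expectations. With theta_0 = psi_0 = 1 and psi_j the MA(infinity) weights, this gives
  gamma(k) - sum_i phi_i gamma(k-i) = c_k,
  c_k = sigma^2 * sum_{j=k..q} theta_j psi_{j-k}   (c_k = 0 for k > q),
using gamma(-m) = gamma(m).
psi-weights needed (psi_j = theta_j + sum_i phi_i psi_{j-i}):
  psi_1 = theta_1 + phi_1 = -0.309 + (-0.602) = -0.911
  psi_2 = theta_2 + phi_1 psi_1 = 0.756 + (-0.602)(-0.911) = 1.304422
Right-hand sides:
  c_0 = sigma^2 (1 + theta_1 psi_1 + theta_2 psi_2) = 1 * (1 + (-0.309)(-0.911) + (0.756)(1.304422)) = 1 * 2.267642 = 2.267642
  c_1 = sigma^2 (theta_1 + theta_2 psi_1) = 1 * (-0.309 + (0.756)(-0.911)) = -0.997716
  c_2 = sigma^2 theta_2 = 1 * (0.756) = 0.756
Equations for k = 0 and k = 1 (AR order 1):
  gamma(0) = phi_1 gamma(1) + c_0
  gamma(1) = phi_1 gamma(0) + c_1
Substituting the second into the first: gamma(0) (1 - phi_1^2) = c_0 + phi_1 c_1, so
  gamma(0) = (c_0 + phi_1 c_1) / (1 - phi_1^2) = (2.267642 + (-0.602)(-0.997716)) / (1 - (-0.602)^2) = 2.868267 / 0.637596 = 4.498565.
Therefore gamma(0) = 4.4986 (to 4 decimal places).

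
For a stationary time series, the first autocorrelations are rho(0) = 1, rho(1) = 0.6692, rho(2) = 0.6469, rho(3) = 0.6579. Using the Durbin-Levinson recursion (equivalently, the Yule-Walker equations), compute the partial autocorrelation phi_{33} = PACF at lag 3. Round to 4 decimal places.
\phi_{33} = 0.2910

The PACF at lag k is phi_{kk}, the last component of the solution
to the Yule-Walker system G_k phi = r_k where
  (G_k)_{ij} = rho(|i - j|), (r_k)_i = rho(i), i,j = 1..k.
Equivalently, Durbin-Levinson gives phi_{kk} iteratively:
  phi_{11} = rho(1)
  phi_{kk} = [rho(k) - sum_{j=1..k-1} phi_{k-1,j} rho(k-j)]
            / [1 - sum_{j=1..k-1} phi_{k-1,j} rho(j)],
  phi_{k,j} = phi_{k-1,j} - phi_{kk} phi_{k-1,k-j},  j = 1..k-1.
Step k = 1:
  phi_11 = rho(1) = 0.6692.
Step k = 2:
  phi_22 = [rho(2) - phi_11 rho(1)] / [1 - phi_11 rho(1)] = [0.6469 - (0.6692)(0.6692)] / [1 - (0.6692)(0.6692)]
         = 0.19907136 / 0.55217136 = 0.360525.
  Update: phi_21 = phi_11 - phi_22 phi_11 = 0.6692 - (0.360525)(0.6692) = 0.427937.
Step k = 3:
  phi_33 = [rho(3) - phi_21 rho(2) - phi_22 rho(1)] / [1 - phi_21 rho(1) - phi_22 rho(2)]
    numerator   = 0.6579 - (0.427937)(0.6469) - (0.360525)(0.6692) = 0.13980453
    denominator = 1 - (0.427937)(0.6692) - (0.360525)(0.6469) = 0.48040124
  phi_33 = 0.13980453 / 0.48040124 = 0.291.
Therefore phi_{33} = 0.2910.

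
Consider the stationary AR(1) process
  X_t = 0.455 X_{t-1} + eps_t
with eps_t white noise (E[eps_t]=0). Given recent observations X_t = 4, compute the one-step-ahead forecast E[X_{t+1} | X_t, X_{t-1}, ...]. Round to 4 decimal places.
E[X_{t+1} \mid \mathcal F_t] = 1.8200

For an AR(p) model X_t = c + sum_i phi_i X_{t-i} + eps_t, the
one-step-ahead conditional mean is
  E[X_{t+1} | X_t, ...] = c + sum_i phi_i X_{t+1-i}.
Substitute known values:
  E[X_{t+1} | ...] = (0.455) * (4)
                   = 1.8200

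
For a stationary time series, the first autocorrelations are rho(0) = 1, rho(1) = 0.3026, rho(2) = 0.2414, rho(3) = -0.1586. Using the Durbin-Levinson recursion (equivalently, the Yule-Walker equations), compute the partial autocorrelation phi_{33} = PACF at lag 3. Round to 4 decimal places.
\phi_{33} = -0.3050

The PACF at lag k is phi_{kk}, the last component of the solution
to the Yule-Walker system G_k phi = r_k where
  (G_k)_{ij} = rho(|i - j|), (r_k)_i = rho(i), i,j = 1..k.
Equivalently, Durbin-Levinson gives phi_{kk} iteratively:
  phi_{11} = rho(1)
  phi_{kk} = [rho(k) - sum_{j=1..k-1} phi_{k-1,j} rho(k-j)]
            / [1 - sum_{j=1..k-1} phi_{k-1,j} rho(j)],
  phi_{k,j} = phi_{k-1,j} - phi_{kk} phi_{k-1,k-j},  j = 1..k-1.
Step k = 1:
  phi_11 = rho(1) = 0.3026.
Step k = 2:
  phi_22 = [rho(2) - phi_11 rho(1)] / [1 - phi_11 rho(1)] = [0.2414 - (0.3026)(0.3026)] / [1 - (0.3026)(0.3026)]
         = 0.14983324 / 0.90843324 = 0.164936.
  Update: phi_21 = phi_11 - phi_22 phi_11 = 0.3026 - (0.164936)(0.3026) = 0.25269.
Step k = 3:
  phi_33 = [rho(3) - phi_21 rho(2) - phi_22 rho(1)] / [1 - phi_21 rho(1) - phi_22 rho(2)]
    numerator   = -0.1586 - (0.25269)(0.2414) - (0.164936)(0.3026) = -0.26950906
    denominator = 1 - (0.25269)(0.3026) - (0.164936)(0.2414) = 0.88372036
  phi_33 = -0.26950906 / 0.88372036 = -0.305.
Therefore phi_{33} = -0.3050.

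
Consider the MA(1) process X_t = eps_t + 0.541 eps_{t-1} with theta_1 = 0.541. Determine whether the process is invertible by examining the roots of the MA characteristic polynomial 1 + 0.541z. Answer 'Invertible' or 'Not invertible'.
\text{Invertible}

The MA(q) characteristic polynomial is P(z) = 1 + 0.541z.
Invertibility requires all roots to lie outside the unit circle, i.e. |z| > 1 for every root.
This is linear in z: 1 + (0.541) z = 0  =>  z = -1/(0.541) = -1.848429,  |z| = 1.848429.
Moduli of all roots: 1.8484.
All moduli strictly greater than 1? Yes.
Verdict: Invertible.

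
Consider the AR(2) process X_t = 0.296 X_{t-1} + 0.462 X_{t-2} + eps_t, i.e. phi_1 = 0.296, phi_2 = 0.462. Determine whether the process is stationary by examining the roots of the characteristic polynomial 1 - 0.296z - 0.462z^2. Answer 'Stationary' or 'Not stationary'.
\text{Stationary}

The AR(p) characteristic polynomial is P(z) = 1 - 0.296z - 0.462z^2.
Stationarity requires all roots to lie outside the unit circle, i.e. |z| > 1 for every root.
Set 1 + (-0.296) z + (-0.462) z^2 = 0, i.e. a z^2 + b z + c = 0 with a = -0.462, b = -0.296, c = 1.
Discriminant D = b^2 - 4ac = (-0.296)^2 - 4*(-0.462)*1 = 0.087616 - (-1.848) = 1.935616.
D >= 0, so the roots are real: z = (-b +/- sqrt(D)) / (2a) = (0.296 +/- 1.391264) / (-0.924).
  z_1 = (0.296 + 1.391264) / (-0.924) = -1.826,   |z_1| = 1.826.
  z_2 = (0.296 - 1.391264) / (-0.924) = 1.1854,   |z_2| = 1.1854.
Moduli of all roots: 1.8260, 1.1854.
All moduli strictly greater than 1? Yes.
Verdict: Stationary.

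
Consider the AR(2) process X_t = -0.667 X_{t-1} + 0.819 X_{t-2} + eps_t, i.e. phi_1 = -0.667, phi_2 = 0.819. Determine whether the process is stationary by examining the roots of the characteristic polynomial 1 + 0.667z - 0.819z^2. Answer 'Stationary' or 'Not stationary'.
\text{Not stationary}

The AR(p) characteristic polynomial is P(z) = 1 + 0.667z - 0.819z^2.
Stationarity requires all roots to lie outside the unit circle, i.e. |z| > 1 for every root.
Set 1 + (0.667) z + (-0.819) z^2 = 0, i.e. a z^2 + b z + c = 0 with a = -0.819, b = 0.667, c = 1.
Discriminant D = b^2 - 4ac = (0.667)^2 - 4*(-0.819)*1 = 0.444889 - (-3.276) = 3.720889.
D >= 0, so the roots are real: z = (-b +/- sqrt(D)) / (2a) = (-0.667 +/- 1.928961) / (-1.638).
  z_1 = (-0.667 + 1.928961) / (-1.638) = -0.7704,   |z_1| = 0.7704.
  z_2 = (-0.667 - 1.928961) / (-1.638) = 1.5848,   |z_2| = 1.5848.
Moduli of all roots: 0.7704, 1.5848.
All moduli strictly greater than 1? No.
Verdict: Not stationary.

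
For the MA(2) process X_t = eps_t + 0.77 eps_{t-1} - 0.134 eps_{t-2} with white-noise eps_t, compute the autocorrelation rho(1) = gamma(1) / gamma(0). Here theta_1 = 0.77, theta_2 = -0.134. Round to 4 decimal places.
\rho(1) = 0.4140

For an MA(q) process with theta_0 = 1, the autocovariance is
  gamma(k) = sigma^2 * sum_{i=0..q-k} theta_i * theta_{i+k},
and rho(k) = gamma(k) / gamma(0). Sigma^2 cancels.
  numerator   = (1)*(0.77) + (0.77)*(-0.134) = 0.66682.
  denominator = (1)^2 + (0.77)^2 + (-0.134)^2 = 1.610856.
  rho(1) = 0.66682 / 1.610856 = 0.4140.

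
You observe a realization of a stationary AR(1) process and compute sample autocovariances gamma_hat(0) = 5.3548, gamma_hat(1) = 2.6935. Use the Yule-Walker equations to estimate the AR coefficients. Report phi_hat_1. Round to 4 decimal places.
\hat\phi_{1} = 0.5030

The Yule-Walker equations for an AR(p) process read, in matrix form,
  Gamma_p phi = r_p,   with   (Gamma_p)_{ij} = gamma(|i - j|),
                       (r_p)_i = gamma(i),   i,j = 1..p.
Substitute the sample gammas (Toeplitz matrix and right-hand side of size 1):
  Gamma_p = [[5.3548]]
  r_p     = [2.6935]
With p = 1 this is the single equation gamma(0) phi_1 = gamma(1):
  phi_hat_1 = gamma(1) / gamma(0) = 2.6935 / 5.3548 = 0.5030.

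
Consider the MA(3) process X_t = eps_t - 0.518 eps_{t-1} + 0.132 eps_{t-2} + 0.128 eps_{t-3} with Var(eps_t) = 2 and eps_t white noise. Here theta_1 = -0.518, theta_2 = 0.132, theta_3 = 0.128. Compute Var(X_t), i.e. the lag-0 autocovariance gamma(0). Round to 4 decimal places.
\gamma(0) = 2.6043

For an MA(q) process X_t = eps_t + sum_i theta_i eps_{t-i} with
Var(eps_t) = sigma^2, the variance is
  gamma(0) = sigma^2 * (1 + sum_i theta_i^2).
  sum_i theta_i^2 = (-0.518)^2 + (0.132)^2 + (0.128)^2 = 0.268324 + 0.017424 + 0.016384 = 0.302132.
  gamma(0) = 2 * (1 + 0.302132) = 2 * 1.302132 = 2.604264, which rounds to 2.6043.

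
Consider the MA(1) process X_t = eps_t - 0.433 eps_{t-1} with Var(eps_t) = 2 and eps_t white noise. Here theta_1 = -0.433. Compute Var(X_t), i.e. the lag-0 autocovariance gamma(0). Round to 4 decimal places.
\gamma(0) = 2.3750

For an MA(q) process X_t = eps_t + sum_i theta_i eps_{t-i} with
Var(eps_t) = sigma^2, the variance is
  gamma(0) = sigma^2 * (1 + sum_i theta_i^2).
  sum_i theta_i^2 = (-0.433)^2 = 0.187489.
  gamma(0) = 2 * (1 + 0.187489) = 2 * 1.187489 = 2.374978, which rounds to 2.3750.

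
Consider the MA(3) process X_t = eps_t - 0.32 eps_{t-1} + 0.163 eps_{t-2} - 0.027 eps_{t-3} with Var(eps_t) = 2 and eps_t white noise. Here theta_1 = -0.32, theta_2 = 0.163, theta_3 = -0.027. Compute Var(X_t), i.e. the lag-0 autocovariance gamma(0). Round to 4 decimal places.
\gamma(0) = 2.2594

For an MA(q) process X_t = eps_t + sum_i theta_i eps_{t-i} with
Var(eps_t) = sigma^2, the variance is
  gamma(0) = sigma^2 * (1 + sum_i theta_i^2).
  sum_i theta_i^2 = (-0.32)^2 + (0.163)^2 + (-0.027)^2 = 0.1024 + 0.026569 + 0.000729 = 0.129698.
  gamma(0) = 2 * (1 + 0.129698) = 2 * 1.129698 = 2.259396, which rounds to 2.2594.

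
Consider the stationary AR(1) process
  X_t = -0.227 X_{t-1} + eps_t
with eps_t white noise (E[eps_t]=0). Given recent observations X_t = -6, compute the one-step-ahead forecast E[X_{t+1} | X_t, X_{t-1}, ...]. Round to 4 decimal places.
E[X_{t+1} \mid \mathcal F_t] = 1.3620

For an AR(p) model X_t = c + sum_i phi_i X_{t-i} + eps_t, the
one-step-ahead conditional mean is
  E[X_{t+1} | X_t, ...] = c + sum_i phi_i X_{t+1-i}.
Substitute known values:
  E[X_{t+1} | ...] = (-0.227) * (-6)
                   = 1.3620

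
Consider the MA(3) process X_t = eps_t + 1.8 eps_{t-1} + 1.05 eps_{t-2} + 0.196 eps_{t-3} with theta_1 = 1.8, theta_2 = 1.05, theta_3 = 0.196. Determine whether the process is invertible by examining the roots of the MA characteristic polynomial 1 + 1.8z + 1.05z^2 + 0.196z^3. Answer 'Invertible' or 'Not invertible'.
\text{Invertible}

The MA(q) characteristic polynomial is P(z) = 1 + 1.8z + 1.05z^2 + 0.196z^3.
Invertibility requires all roots to lie outside the unit circle, i.e. |z| > 1 for every root.
Degree 3: look for a simple real root z0 first, then factor out (1 - z/z0) and solve the remaining quadratic.
Testing z0 = -2.5: P(-2.5) = 1 + (1.8)(-2.5) + (1.05)(-2.5)^2 + (0.196)(-2.5)^3
  = 1 + (-4.5) + (6.5625) + (-3.0625) = 0.  So z_0 = -2.5 is a root, |z_0| = 2.5.
Divide out the factor (1 + 0.4 z) = (1 - z/z0) (since 1/z0 = -0.4):
  P(z) = (1 + 0.4 z)(1 + (1.4) z + (0.49) z^2)
  [check: z-coef 1.4 - (-0.4) = 1.8; z^2-coef 0.49 - (-0.4)(1.4) = 1.05; z^3-coef -(-0.4)(0.49) = 0.196.]
Remaining roots from the quadratic factor 1 + (1.4) z + (0.49) z^2:
  Set 1 + (1.4) z + (0.49) z^2 = 0, i.e. a z^2 + b z + c = 0 with a = 0.49, b = 1.4, c = 1.
  Discriminant D = b^2 - 4ac = (1.4)^2 - 4*(0.49)*1 = 1.96 - (1.96) = 0.
  D >= 0, so the roots are real: z = (-b +/- sqrt(D)) / (2a) = (-1.4 +/- 0) / (0.98).
    z_1 = (-1.4 + 0) / (0.98) = -1.4286,   |z_1| = 1.4286.
    z_2 = (-1.4 - 0) / (0.98) = -1.4286,   |z_2| = 1.4286.
Moduli of all roots: 2.5000, 1.4286, 1.4286.
All moduli strictly greater than 1? Yes.
Verdict: Invertible.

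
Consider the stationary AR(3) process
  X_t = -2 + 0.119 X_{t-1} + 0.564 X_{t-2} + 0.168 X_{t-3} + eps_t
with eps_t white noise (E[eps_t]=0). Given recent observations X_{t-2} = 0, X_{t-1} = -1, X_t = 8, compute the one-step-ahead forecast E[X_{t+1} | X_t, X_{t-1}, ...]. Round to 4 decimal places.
E[X_{t+1} \mid \mathcal F_t] = -1.6120

For an AR(p) model X_t = c + sum_i phi_i X_{t-i} + eps_t, the
one-step-ahead conditional mean is
  E[X_{t+1} | X_t, ...] = c + sum_i phi_i X_{t+1-i}.
Substitute known values:
  E[X_{t+1} | ...] = -2 + (0.119) * (8) + (0.564) * (-1) + (0.168) * (0)
                   = -1.6120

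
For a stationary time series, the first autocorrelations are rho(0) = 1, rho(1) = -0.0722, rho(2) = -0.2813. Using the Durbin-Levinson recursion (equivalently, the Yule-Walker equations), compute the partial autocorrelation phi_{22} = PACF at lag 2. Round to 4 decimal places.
\phi_{22} = -0.2880

The PACF at lag k is phi_{kk}, the last component of the solution
to the Yule-Walker system G_k phi = r_k where
  (G_k)_{ij} = rho(|i - j|), (r_k)_i = rho(i), i,j = 1..k.
Equivalently, Durbin-Levinson gives phi_{kk} iteratively:
  phi_{11} = rho(1)
  phi_{kk} = [rho(k) - sum_{j=1..k-1} phi_{k-1,j} rho(k-j)]
            / [1 - sum_{j=1..k-1} phi_{k-1,j} rho(j)],
  phi_{k,j} = phi_{k-1,j} - phi_{kk} phi_{k-1,k-j},  j = 1..k-1.
Step k = 1:
  phi_11 = rho(1) = -0.0722.
Step k = 2:
  phi_22 = [rho(2) - phi_11 rho(1)] / [1 - phi_11 rho(1)] = [-0.2813 - (-0.0722)(-0.0722)] / [1 - (-0.0722)(-0.0722)]
         = -0.28651284 / 0.99478716 = -0.288.
Therefore phi_{22} = -0.2880.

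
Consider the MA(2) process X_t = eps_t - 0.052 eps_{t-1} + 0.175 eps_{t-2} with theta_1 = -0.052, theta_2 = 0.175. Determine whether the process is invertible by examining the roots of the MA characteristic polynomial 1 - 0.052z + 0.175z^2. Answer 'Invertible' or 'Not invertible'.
\text{Invertible}

The MA(q) characteristic polynomial is P(z) = 1 - 0.052z + 0.175z^2.
Invertibility requires all roots to lie outside the unit circle, i.e. |z| > 1 for every root.
Set 1 + (-0.052) z + (0.175) z^2 = 0, i.e. a z^2 + b z + c = 0 with a = 0.175, b = -0.052, c = 1.
Discriminant D = b^2 - 4ac = (-0.052)^2 - 4*(0.175)*1 = 0.002704 - (0.7) = -0.697296.
D < 0, so the roots are the complex-conjugate pair z = (-b +/- i sqrt(-D)) / (2a) = 0.1486 +/- 2.3858i.
For a conjugate pair |z|^2 = z * conj(z) = (product of roots) = c/a = 1/(0.175) = 5.714286, so |z| = sqrt(5.714286) = 2.3905 for both roots.
Moduli of all roots: 2.3905, 2.3905.
All moduli strictly greater than 1? Yes.
Verdict: Invertible.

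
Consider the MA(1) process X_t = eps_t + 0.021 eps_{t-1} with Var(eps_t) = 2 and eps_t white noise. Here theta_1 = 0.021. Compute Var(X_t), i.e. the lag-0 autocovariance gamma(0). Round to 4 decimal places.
\gamma(0) = 2.0009

For an MA(q) process X_t = eps_t + sum_i theta_i eps_{t-i} with
Var(eps_t) = sigma^2, the variance is
  gamma(0) = sigma^2 * (1 + sum_i theta_i^2).
  sum_i theta_i^2 = (0.021)^2 = 0.000441.
  gamma(0) = 2 * (1 + 0.000441) = 2 * 1.000441 = 2.000882, which rounds to 2.0009.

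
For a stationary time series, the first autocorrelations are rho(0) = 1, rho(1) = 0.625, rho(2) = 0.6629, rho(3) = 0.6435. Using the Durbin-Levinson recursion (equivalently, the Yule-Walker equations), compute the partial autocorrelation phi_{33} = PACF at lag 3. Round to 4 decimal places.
\phi_{33} = 0.2769

The PACF at lag k is phi_{kk}, the last component of the solution
to the Yule-Walker system G_k phi = r_k where
  (G_k)_{ij} = rho(|i - j|), (r_k)_i = rho(i), i,j = 1..k.
Equivalently, Durbin-Levinson gives phi_{kk} iteratively:
  phi_{11} = rho(1)
  phi_{kk} = [rho(k) - sum_{j=1..k-1} phi_{k-1,j} rho(k-j)]
            / [1 - sum_{j=1..k-1} phi_{k-1,j} rho(j)],
  phi_{k,j} = phi_{k-1,j} - phi_{kk} phi_{k-1,k-j},  j = 1..k-1.
Step k = 1:
  phi_11 = rho(1) = 0.625.
Step k = 2:
  phi_22 = [rho(2) - phi_11 rho(1)] / [1 - phi_11 rho(1)] = [0.6629 - (0.625)(0.625)] / [1 - (0.625)(0.625)]
         = 0.272275 / 0.609375 = 0.44681.
  Update: phi_21 = phi_11 - phi_22 phi_11 = 0.625 - (0.44681)(0.625) = 0.345744.
Step k = 3:
  phi_33 = [rho(3) - phi_21 rho(2) - phi_22 rho(1)] / [1 - phi_21 rho(1) - phi_22 rho(2)]
    numerator   = 0.6435 - (0.345744)(0.6629) - (0.44681)(0.625) = 0.13505016
    denominator = 1 - (0.345744)(0.625) - (0.44681)(0.6629) = 0.48771974
  phi_33 = 0.13505016 / 0.48771974 = 0.2769.
Therefore phi_{33} = 0.2769.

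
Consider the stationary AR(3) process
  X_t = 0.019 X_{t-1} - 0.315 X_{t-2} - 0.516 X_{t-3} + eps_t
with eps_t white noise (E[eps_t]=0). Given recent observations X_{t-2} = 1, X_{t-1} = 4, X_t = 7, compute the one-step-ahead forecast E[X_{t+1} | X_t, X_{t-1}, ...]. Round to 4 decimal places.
E[X_{t+1} \mid \mathcal F_t] = -1.6430

For an AR(p) model X_t = c + sum_i phi_i X_{t-i} + eps_t, the
one-step-ahead conditional mean is
  E[X_{t+1} | X_t, ...] = c + sum_i phi_i X_{t+1-i}.
Substitute known values:
  E[X_{t+1} | ...] = (0.019) * (7) + (-0.315) * (4) + (-0.516) * (1)
                   = -1.6430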